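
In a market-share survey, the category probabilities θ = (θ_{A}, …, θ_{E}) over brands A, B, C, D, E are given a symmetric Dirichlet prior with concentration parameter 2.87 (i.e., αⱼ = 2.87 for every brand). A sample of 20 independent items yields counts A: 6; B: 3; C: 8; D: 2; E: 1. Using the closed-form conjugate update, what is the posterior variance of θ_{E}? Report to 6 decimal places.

The Dirichlet prior is conjugate to the Multinomial likelihood: each posterior αⱼ = prior αⱼ + observed count nⱼ.
Posterior concentration: (8.87, 5.87, 10.87, 4.87, 3.87), total = 34.35.
Var[θ_j] = α_j(Σα−α_j)/((Σα)²(Σα+1)) = 3.87·30.48/(34.35²·35.35) = 0.002828.

0.002828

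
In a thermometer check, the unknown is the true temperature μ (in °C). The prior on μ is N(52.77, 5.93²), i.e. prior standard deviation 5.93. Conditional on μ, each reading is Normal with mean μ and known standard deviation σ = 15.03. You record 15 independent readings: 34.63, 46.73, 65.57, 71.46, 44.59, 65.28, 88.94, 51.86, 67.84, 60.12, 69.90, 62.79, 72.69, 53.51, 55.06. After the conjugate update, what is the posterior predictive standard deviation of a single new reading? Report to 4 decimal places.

15.3768

For Normal data with known variance σ², a Normal(μ₀, σ₀²) prior on μ is conjugate. Posterior precision = 1/σ₀² + n/σ²; posterior mean is the precision-weighted average of μ₀ and x̄.
σ₀² = 5.93² = 35.1649, σ² = 15.03² = 225.9009; σ² + n·σ₀² = 225.9009 + 15·35.1649 = 753.3744.
Posterior precision = 1/σ₀² + n/σ² = 1/35.1649 + 15/225.9009 = (σ² + n·σ₀²)/(σ₀²σ²) = 753.3744/(35.1649·225.9009); posterior variance σₙ² = σ₀²σ²/(σ² + n·σ₀²) = 35.1649·225.9009/753.3744 = 10.544269.
Predictive variance for one new observation = σₙ² + σ² = 35.1649·225.9009/753.3744 + 225.9009 = σ²·(σ₀² + 753.3744)/753.3744 = 225.9009·788.5393/753.3744 = 236.445169; SD = √(225.9009·788.5393/753.3744) = 15.3768.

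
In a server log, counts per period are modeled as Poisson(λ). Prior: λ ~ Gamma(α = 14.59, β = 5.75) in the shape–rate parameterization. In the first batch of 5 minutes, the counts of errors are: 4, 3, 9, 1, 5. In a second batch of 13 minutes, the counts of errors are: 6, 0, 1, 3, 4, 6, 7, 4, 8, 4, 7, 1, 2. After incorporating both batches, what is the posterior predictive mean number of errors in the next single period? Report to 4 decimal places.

3.7722

With a Gamma(shape α, rate β) prior, the Poisson likelihood is conjugate: the posterior is Gamma(α + ΣXᵢ, β + n).
Batch 1: sum of counts S = 22 over n = 5 minutes.
After batch 1: Gamma(α+S, β+n) = Gamma(14.59+22, 5.75+5) = Gamma(36.59, 10.75).
Batch 2: sum of counts S = 53 over n = 13 minutes.
After batch 2: Gamma(α+S, β+n) = Gamma(36.59+53, 10.75+13) = Gamma(89.59, 23.75).
The predictive distribution for one future period is NegBinom with mean α/β = 3.7722.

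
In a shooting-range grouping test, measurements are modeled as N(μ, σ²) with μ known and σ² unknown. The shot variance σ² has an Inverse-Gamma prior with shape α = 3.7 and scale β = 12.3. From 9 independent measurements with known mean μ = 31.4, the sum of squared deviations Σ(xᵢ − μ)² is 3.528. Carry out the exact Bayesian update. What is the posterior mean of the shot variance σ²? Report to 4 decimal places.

With known mean μ and an Inverse-Gamma(α, β) prior on σ², the Normal likelihood is conjugate: posterior is Inv-Gamma(α + n/2, β + Σ(xᵢ−μ)²/2).
Posterior: Inv-Gamma(3.7 + 9/2, 12.3 + 3.528/2) = Inv-Gamma(8.20, 14.0640).
E[σ²|data] = β/(α−1) = 14.0640/7.20 = 1.9533.

1.9533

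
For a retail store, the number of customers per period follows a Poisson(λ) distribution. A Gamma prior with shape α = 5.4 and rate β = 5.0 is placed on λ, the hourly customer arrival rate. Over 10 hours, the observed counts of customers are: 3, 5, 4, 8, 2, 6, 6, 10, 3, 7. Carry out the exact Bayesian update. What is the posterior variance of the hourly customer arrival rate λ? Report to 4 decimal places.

0.2640

With a Gamma(shape α, rate β) prior, the Poisson likelihood is conjugate: the posterior is Gamma(α + ΣXᵢ, β + n).
Sum of counts S = 54 over n = 10 hours.
Posterior: Gamma(α+S, β+n) = Gamma(5.4+54, 5.0+10) = Gamma(59.4, 15.0).
Var = α/β² = 59.4/15.0² = 0.2640.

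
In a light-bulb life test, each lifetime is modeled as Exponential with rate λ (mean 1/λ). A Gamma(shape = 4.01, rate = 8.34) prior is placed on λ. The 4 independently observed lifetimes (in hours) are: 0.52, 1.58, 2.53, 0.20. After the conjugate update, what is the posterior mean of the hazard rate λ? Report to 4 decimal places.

With a Gamma(shape α, rate β) prior on the exponential rate λ, the posterior after n observations with total T = Σxᵢ is Gamma(α+n, β+T).
Sum of observations T = 4.83 hours; n = 4.
Posterior: Gamma(4.01+4, 8.34+4.83) = Gamma(8.01, 13.17).
Posterior mean of λ = α/β = 8.01/13.17 = 0.6082.

0.6082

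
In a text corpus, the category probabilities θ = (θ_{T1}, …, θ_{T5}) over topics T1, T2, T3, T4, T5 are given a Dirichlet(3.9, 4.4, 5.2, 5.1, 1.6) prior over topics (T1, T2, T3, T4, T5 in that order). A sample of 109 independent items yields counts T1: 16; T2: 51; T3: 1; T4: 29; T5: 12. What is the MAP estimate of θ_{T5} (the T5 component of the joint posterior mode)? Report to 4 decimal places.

0.1014

The Dirichlet prior is conjugate to the Multinomial likelihood: each posterior αⱼ = prior αⱼ + observed count nⱼ.
Posterior concentration: (19.9, 55.4, 6.2, 34.1, 13.6), total = 129.2.
Joint mode component: (α_{T5}−1)/(Σα−K) = 12.6/124.2 = 0.1014.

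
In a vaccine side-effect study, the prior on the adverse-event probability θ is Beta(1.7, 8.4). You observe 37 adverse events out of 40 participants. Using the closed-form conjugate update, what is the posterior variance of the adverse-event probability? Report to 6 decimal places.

0.003440

The Beta prior is conjugate to a Binomial/Bernoulli likelihood; the update adds successes to α and failures to β.
Posterior: Beta(α+k, β+n−k) = Beta(1.7+37, 8.4+3) = Beta(38.7, 11.4).
Var = αβ/((α+β)²(α+β+1)) = 38.7·11.4/(50.1²·51.1) = 0.003440.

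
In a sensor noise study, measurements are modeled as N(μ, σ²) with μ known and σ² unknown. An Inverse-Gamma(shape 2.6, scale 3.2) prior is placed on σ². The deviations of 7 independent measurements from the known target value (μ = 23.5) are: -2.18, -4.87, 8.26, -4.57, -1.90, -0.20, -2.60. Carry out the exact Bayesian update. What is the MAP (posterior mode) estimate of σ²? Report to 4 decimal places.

9.4642

With known mean μ and an Inverse-Gamma(α, β) prior on σ², the Normal likelihood is conjugate: posterior is Inv-Gamma(α + n/2, β + Σ(xᵢ−μ)²/2).
Σ(xᵢ−μ)² = (-2.18)² + (-4.87)² + (8.26)² + (-4.57)² + (-1.90)² + (-0.20)² + (-2.60)² = 127.9918.
Posterior: Inv-Gamma(2.6 + 7/2, 3.2 + 127.9918/2) = Inv-Gamma(6.10, 67.19590).
Mode = β/(α+1) = 67.19590/7.10 = 9.4642.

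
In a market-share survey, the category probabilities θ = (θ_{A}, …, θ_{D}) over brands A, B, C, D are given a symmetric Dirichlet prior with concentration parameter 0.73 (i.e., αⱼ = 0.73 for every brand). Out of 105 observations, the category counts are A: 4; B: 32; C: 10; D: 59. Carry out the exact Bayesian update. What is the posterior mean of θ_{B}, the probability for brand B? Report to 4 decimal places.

0.3033

The Dirichlet prior is conjugate to the Multinomial likelihood: each posterior αⱼ = prior αⱼ + observed count nⱼ.
Posterior concentration: (4.73, 32.73, 10.73, 59.73), total = 107.92.
E[θ_{B}|data] = α_{B}/Σα = 32.73/107.92 = 0.3033.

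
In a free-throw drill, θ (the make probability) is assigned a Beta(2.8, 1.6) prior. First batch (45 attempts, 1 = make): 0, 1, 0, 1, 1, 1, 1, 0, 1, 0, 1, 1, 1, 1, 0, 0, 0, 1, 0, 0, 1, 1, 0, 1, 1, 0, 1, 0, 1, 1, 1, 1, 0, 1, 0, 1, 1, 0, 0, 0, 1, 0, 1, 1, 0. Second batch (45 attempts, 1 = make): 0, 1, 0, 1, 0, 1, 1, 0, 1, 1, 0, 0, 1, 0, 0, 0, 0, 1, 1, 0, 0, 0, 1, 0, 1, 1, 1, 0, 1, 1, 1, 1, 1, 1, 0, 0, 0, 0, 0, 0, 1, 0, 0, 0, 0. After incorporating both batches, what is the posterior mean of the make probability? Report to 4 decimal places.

0.5169

The Beta prior is conjugate to a Binomial/Bernoulli likelihood; the update adds successes to α and failures to β.
After batch 1: Beta(2.8+26, 1.6+19) = Beta(28.8, 20.6).
After batch 2: Beta(28.8+20, 20.6+25) = Beta(48.8, 45.6).
Posterior mean = α/(α+β) = 48.8/94.4 = 0.5169.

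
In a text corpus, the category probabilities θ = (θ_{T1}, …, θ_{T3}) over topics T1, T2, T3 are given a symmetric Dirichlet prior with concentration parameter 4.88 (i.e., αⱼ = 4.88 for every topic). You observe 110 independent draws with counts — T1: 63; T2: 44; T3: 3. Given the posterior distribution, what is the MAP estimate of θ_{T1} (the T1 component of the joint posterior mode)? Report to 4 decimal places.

0.5498

The Dirichlet prior is conjugate to the Multinomial likelihood: each posterior αⱼ = prior αⱼ + observed count nⱼ.
Posterior concentration: (67.88, 48.88, 7.88), total = 124.64.
Joint mode component: (α_{T1}−1)/(Σα−K) = 66.88/121.64 = 0.5498.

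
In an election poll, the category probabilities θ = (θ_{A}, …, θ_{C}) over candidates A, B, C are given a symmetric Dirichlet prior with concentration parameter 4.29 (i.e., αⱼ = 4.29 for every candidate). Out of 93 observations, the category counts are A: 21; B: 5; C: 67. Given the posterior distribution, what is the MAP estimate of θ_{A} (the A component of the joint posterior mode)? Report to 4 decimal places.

The Dirichlet prior is conjugate to the Multinomial likelihood: each posterior αⱼ = prior αⱼ + observed count nⱼ.
Posterior concentration: (25.29, 9.29, 71.29), total = 105.87.
Joint mode component: (α_{A}−1)/(Σα−K) = 24.29/102.87 = 0.2361.

0.2361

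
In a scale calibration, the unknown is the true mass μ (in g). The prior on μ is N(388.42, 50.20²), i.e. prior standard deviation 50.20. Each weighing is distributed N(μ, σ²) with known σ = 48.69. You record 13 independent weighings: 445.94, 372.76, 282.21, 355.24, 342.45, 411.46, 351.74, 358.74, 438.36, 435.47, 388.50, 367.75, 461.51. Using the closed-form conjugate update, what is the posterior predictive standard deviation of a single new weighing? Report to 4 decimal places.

50.4061

For Normal data with known variance σ², a Normal(μ₀, σ₀²) prior on μ is conjugate. Posterior precision = 1/σ₀² + n/σ²; posterior mean is the precision-weighted average of μ₀ and x̄.
σ₀² = 50.20² = 2520.04, σ² = 48.69² = 2370.7161; σ² + n·σ₀² = 2370.7161 + 13·2520.04 = 35131.2361.
Posterior precision = 1/σ₀² + n/σ² = 1/2520.04 + 13/2370.7161 = (σ² + n·σ₀²)/(σ₀²σ²) = 35131.2361/(2520.04·2370.7161); posterior variance σₙ² = σ₀²σ²/(σ² + n·σ₀²) = 2520.04·2370.7161/35131.2361 = 170.056624.
Predictive variance for one new observation = σₙ² + σ² = 2520.04·2370.7161/35131.2361 + 2370.7161 = σ²·(σ₀² + 35131.2361)/35131.2361 = 2370.7161·37651.2761/35131.2361 = 2540.772724; SD = √(2370.7161·37651.2761/35131.2361) = 50.4061.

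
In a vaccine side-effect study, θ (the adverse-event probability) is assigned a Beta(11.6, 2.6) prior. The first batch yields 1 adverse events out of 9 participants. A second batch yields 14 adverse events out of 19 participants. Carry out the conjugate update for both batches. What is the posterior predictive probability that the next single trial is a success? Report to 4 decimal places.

The Beta prior is conjugate to a Binomial/Bernoulli likelihood; the update adds successes to α and failures to β.
After batch 1: Beta(11.6+1, 2.6+8) = Beta(12.6, 10.6).
After batch 2: Beta(12.6+14, 10.6+5) = Beta(26.6, 15.6).
For a single future Bernoulli trial, P(success | data) = α/(α+β) = 0.6303.

0.6303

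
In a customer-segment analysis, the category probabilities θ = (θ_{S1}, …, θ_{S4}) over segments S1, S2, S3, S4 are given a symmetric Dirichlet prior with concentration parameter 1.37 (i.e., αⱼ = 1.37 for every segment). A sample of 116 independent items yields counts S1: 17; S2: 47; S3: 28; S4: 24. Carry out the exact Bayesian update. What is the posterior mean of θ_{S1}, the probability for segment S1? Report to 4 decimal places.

0.1512

The Dirichlet prior is conjugate to the Multinomial likelihood: each posterior αⱼ = prior αⱼ + observed count nⱼ.
Posterior concentration: (18.37, 48.37, 29.37, 25.37), total = 121.48.
E[θ_{S1}|data] = α_{S1}/Σα = 18.37/121.48 = 0.1512.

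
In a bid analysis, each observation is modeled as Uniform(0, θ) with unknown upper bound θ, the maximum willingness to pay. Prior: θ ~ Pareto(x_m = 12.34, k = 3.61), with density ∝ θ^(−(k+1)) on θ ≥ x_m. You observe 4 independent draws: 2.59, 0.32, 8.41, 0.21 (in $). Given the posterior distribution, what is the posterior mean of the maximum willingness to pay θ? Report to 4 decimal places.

14.2069

A Pareto(scale x_m, shape k) prior on the upper bound θ of Uniform(0, θ) is conjugate: posterior is Pareto(max(x_m, max xᵢ), k + n).
Sample maximum = 8.41; prior scale x_m = 12.34 → posterior scale = max = 12.34.
Posterior shape = 3.61 + 4 = 7.61.
E[θ|data] = k·x_m/(k−1) = 7.61·12.34/6.61 = 14.2069.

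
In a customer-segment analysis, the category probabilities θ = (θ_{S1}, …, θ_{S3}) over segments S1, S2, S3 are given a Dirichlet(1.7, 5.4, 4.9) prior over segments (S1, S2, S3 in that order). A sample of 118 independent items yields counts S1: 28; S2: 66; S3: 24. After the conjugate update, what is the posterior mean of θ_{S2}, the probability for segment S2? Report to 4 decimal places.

0.5492

The Dirichlet prior is conjugate to the Multinomial likelihood: each posterior αⱼ = prior αⱼ + observed count nⱼ.
Posterior concentration: (29.7, 71.4, 28.9), total = 130.0.
E[θ_{S2}|data] = α_{S2}/Σα = 71.4/130.0 = 0.5492.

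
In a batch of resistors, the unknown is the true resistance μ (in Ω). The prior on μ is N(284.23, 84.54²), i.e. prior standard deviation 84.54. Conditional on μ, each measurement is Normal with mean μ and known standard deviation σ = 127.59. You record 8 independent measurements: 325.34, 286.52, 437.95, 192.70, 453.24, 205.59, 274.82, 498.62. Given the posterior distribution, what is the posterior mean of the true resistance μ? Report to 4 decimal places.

323.2404

For Normal data with known variance σ², a Normal(μ₀, σ₀²) prior on μ is conjugate. Posterior precision = 1/σ₀² + n/σ²; posterior mean is the precision-weighted average of μ₀ and x̄.
Σxᵢ = 325.34 + 286.52 + 437.95 + 192.70 + 453.24 + 205.59 + 274.82 + 498.62 = 2674.78, so n·x̄ = 2674.78.
σ₀² = 84.54² = 7147.0116, σ² = 127.59² = 16279.2081; σ² + n·σ₀² = 16279.2081 + 8·7147.0116 = 73455.3009.
Posterior mean = (μ₀/σ₀² + n·x̄/σ²)/(1/σ₀² + n/σ²) = (σ²·μ₀ + σ₀²·n·x̄)/(σ² + n·σ₀²) = (16279.2081·284.23 + 7147.0116·2674.78)/73455.3009 = 23743723.005711/73455.3009 = 323.2404.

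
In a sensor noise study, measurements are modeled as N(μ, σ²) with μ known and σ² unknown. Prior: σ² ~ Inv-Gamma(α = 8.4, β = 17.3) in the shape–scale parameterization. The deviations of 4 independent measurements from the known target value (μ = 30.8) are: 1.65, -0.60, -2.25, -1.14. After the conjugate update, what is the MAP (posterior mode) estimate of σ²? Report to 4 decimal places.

1.9318

With known mean μ and an Inverse-Gamma(α, β) prior on σ², the Normal likelihood is conjugate: posterior is Inv-Gamma(α + n/2, β + Σ(xᵢ−μ)²/2).
Σ(xᵢ−μ)² = (1.65)² + (-0.60)² + (-2.25)² + (-1.14)² = 9.4446.
Posterior: Inv-Gamma(8.4 + 4/2, 17.3 + 9.4446/2) = Inv-Gamma(10.40, 22.02230).
Mode = β/(α+1) = 22.02230/11.40 = 1.9318.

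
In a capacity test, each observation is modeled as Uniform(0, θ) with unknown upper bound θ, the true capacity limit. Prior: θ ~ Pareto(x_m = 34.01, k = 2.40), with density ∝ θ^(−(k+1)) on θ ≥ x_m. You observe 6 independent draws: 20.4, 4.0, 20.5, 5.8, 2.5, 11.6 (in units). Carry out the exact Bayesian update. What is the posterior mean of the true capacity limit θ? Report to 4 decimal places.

38.6059

A Pareto(scale x_m, shape k) prior on the upper bound θ of Uniform(0, θ) is conjugate: posterior is Pareto(max(x_m, max xᵢ), k + n).
Sample maximum = 20.5; prior scale x_m = 34.01 → posterior scale = max = 34.01.
Posterior shape = 2.40 + 6 = 8.40.
E[θ|data] = k·x_m/(k−1) = 8.40·34.01/7.40 = 38.6059.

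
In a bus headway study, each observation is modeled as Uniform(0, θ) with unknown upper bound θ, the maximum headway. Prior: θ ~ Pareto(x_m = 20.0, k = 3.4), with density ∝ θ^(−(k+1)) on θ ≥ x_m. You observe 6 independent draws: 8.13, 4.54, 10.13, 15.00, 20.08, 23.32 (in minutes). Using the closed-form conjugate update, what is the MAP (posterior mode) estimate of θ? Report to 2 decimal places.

23.32

A Pareto(scale x_m, shape k) prior on the upper bound θ of Uniform(0, θ) is conjugate: posterior is Pareto(max(x_m, max xᵢ), k + n).
Sample maximum = 23.32; prior scale x_m = 20.0 → posterior scale = max = 23.32.
Posterior shape = 3.4 + 6 = 9.4.
The Pareto density is decreasing on [x_m, ∞), so the mode is x_m = 23.32.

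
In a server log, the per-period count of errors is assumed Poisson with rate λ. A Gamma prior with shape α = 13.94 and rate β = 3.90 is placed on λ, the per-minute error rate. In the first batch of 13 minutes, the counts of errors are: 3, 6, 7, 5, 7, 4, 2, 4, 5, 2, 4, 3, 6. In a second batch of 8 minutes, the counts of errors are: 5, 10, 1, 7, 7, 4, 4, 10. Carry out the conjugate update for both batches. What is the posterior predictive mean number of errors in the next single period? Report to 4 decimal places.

With a Gamma(shape α, rate β) prior, the Poisson likelihood is conjugate: the posterior is Gamma(α + ΣXᵢ, β + n).
Batch 1: sum of counts S = 58 over n = 13 minutes.
After batch 1: Gamma(α+S, β+n) = Gamma(13.94+58, 3.90+13) = Gamma(71.94, 16.90).
Batch 2: sum of counts S = 48 over n = 8 minutes.
After batch 2: Gamma(α+S, β+n) = Gamma(71.94+48, 16.90+8) = Gamma(119.94, 24.90).
The predictive distribution for one future period is NegBinom with mean α/β = 4.8169.

4.8169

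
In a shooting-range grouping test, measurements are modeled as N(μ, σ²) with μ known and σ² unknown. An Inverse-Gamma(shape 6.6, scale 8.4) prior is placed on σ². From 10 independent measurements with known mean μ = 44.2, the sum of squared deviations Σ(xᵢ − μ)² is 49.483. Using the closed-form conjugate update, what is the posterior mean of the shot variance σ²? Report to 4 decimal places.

3.1266

With known mean μ and an Inverse-Gamma(α, β) prior on σ², the Normal likelihood is conjugate: posterior is Inv-Gamma(α + n/2, β + Σ(xᵢ−μ)²/2).
Posterior: Inv-Gamma(6.6 + 10/2, 8.4 + 49.483/2) = Inv-Gamma(11.60, 33.1415).
E[σ²|data] = β/(α−1) = 33.1415/10.60 = 3.1266.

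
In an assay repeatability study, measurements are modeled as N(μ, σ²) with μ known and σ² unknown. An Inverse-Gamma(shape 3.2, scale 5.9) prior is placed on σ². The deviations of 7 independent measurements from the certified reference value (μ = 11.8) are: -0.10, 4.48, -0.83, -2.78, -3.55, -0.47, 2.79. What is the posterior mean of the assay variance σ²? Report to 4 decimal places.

With known mean μ and an Inverse-Gamma(α, β) prior on σ², the Normal likelihood is conjugate: posterior is Inv-Gamma(α + n/2, β + Σ(xᵢ−μ)²/2).
Σ(xᵢ−μ)² = (-0.10)² + (4.48)² + (-0.83)² + (-2.78)² + (-3.55)² + (-0.47)² + (2.79)² = 49.1052.
Posterior: Inv-Gamma(3.2 + 7/2, 5.9 + 49.1052/2) = Inv-Gamma(6.70, 30.45260).
E[σ²|data] = β/(α−1) = 30.45260/5.70 = 5.3426.

5.3426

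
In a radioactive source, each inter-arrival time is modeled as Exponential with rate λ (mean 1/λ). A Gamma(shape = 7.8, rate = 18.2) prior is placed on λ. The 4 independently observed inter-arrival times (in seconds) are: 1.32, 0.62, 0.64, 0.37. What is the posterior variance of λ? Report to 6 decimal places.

With a Gamma(shape α, rate β) prior on the exponential rate λ, the posterior after n observations with total T = Σxᵢ is Gamma(α+n, β+T).
Sum of observations T = 2.95 seconds; n = 4.
Posterior: Gamma(7.8+4, 18.2+2.95) = Gamma(11.8, 21.15).
Var = α/β² = 0.026379.

0.026379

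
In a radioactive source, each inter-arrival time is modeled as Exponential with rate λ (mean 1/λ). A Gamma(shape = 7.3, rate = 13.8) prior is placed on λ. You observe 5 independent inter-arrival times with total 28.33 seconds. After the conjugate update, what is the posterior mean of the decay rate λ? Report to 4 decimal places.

With a Gamma(shape α, rate β) prior on the exponential rate λ, the posterior after n observations with total T = Σxᵢ is Gamma(α+n, β+T).
Posterior: Gamma(7.3+5, 13.8+28.33) = Gamma(12.3, 42.13).
Posterior mean of λ = α/β = 12.3/42.13 = 0.2920.

0.2920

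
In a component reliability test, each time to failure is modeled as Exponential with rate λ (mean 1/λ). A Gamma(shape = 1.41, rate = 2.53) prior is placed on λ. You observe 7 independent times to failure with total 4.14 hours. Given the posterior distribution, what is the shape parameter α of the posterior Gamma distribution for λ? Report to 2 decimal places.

With a Gamma(shape α, rate β) prior on the exponential rate λ, the posterior after n observations with total T = Σxᵢ is Gamma(α+n, β+T).
Posterior: Gamma(1.41+7, 2.53+4.14) = Gamma(8.41, 6.67).
Posterior α = 8.41.

8.41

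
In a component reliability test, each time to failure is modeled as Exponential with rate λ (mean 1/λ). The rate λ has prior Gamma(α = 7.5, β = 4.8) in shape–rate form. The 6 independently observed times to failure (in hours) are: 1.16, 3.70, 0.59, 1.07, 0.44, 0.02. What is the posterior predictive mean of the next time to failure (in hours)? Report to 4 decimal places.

0.9424

With a Gamma(shape α, rate β) prior on the exponential rate λ, the posterior after n observations with total T = Σxᵢ is Gamma(α+n, β+T).
Sum of observations T = 6.98 hours; n = 6.
Posterior: Gamma(7.5+6, 4.8+6.98) = Gamma(13.5, 11.78).
The predictive distribution for the next observation is Lomax; its mean is β/(α−1) = 11.78/12.5 = 0.9424.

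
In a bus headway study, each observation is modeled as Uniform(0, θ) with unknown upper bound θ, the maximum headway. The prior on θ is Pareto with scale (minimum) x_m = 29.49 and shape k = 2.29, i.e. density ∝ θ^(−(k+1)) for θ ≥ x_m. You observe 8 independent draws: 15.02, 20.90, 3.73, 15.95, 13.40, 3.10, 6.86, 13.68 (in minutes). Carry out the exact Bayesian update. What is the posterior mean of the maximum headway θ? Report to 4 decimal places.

A Pareto(scale x_m, shape k) prior on the upper bound θ of Uniform(0, θ) is conjugate: posterior is Pareto(max(x_m, max xᵢ), k + n).
Sample maximum = 20.90; prior scale x_m = 29.49 → posterior scale = max = 29.49.
Posterior shape = 2.29 + 8 = 10.29.
E[θ|data] = k·x_m/(k−1) = 10.29·29.49/9.29 = 32.6644.

32.6644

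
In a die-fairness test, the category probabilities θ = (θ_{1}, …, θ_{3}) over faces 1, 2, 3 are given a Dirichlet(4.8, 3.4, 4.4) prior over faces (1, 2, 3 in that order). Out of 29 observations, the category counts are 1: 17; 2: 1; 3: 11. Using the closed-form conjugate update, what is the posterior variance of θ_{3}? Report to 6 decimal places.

The Dirichlet prior is conjugate to the Multinomial likelihood: each posterior αⱼ = prior αⱼ + observed count nⱼ.
Posterior concentration: (21.8, 4.4, 15.4), total = 41.6.
Var[θ_j] = α_j(Σα−α_j)/((Σα)²(Σα+1)) = 15.4·26.2/(41.6²·42.6) = 0.005473.

0.005473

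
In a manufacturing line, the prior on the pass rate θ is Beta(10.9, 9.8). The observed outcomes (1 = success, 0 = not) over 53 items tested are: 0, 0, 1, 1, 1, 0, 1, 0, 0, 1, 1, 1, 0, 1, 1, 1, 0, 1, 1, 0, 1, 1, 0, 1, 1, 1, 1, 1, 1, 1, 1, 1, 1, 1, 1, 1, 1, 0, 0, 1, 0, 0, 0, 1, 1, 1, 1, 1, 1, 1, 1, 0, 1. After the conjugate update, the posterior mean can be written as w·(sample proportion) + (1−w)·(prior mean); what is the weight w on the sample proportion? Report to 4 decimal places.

0.7191

The Beta prior is conjugate to a Binomial/Bernoulli likelihood; the update adds successes to α and failures to β.
Posterior mean = (α₀+k)/(α₀+β₀+n) = [n/(α₀+β₀+n)]·(k/n) + [(α₀+β₀)/(α₀+β₀+n)]·α₀/(α₀+β₀), so only n and the prior enter the weight.
The weight on the data is w = n/(α₀+β₀+n) = 53/(10.9+9.8+53) = 53/73.7 = 0.7191.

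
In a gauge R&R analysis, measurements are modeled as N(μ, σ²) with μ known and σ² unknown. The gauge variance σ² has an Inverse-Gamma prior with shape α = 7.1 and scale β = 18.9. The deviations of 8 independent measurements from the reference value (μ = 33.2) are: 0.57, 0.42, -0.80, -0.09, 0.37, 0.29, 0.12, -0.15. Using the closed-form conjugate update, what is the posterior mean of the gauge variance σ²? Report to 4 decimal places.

1.9410

With known mean μ and an Inverse-Gamma(α, β) prior on σ², the Normal likelihood is conjugate: posterior is Inv-Gamma(α + n/2, β + Σ(xᵢ−μ)²/2).
Σ(xᵢ−μ)² = (0.57)² + (0.42)² + (-0.80)² + (-0.09)² + (0.37)² + (0.29)² + (0.12)² + (-0.15)² = 1.4073.
Posterior: Inv-Gamma(7.1 + 8/2, 18.9 + 1.4073/2) = Inv-Gamma(11.10, 19.60365).
E[σ²|data] = β/(α−1) = 19.60365/10.10 = 1.9410.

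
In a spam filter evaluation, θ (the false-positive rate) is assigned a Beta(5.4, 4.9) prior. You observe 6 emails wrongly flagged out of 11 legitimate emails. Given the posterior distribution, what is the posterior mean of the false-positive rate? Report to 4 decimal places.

0.5352

The Beta prior is conjugate to a Binomial/Bernoulli likelihood; the update adds successes to α and failures to β.
Posterior: Beta(α+k, β+n−k) = Beta(5.4+6, 4.9+5) = Beta(11.4, 9.9).
Posterior mean = α/(α+β) = 11.4/21.3 = 0.5352.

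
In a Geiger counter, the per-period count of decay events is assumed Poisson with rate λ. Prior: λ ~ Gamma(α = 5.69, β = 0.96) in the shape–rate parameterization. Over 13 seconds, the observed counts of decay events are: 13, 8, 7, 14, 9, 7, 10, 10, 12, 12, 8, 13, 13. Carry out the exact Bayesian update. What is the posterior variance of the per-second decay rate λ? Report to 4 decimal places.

0.7271

With a Gamma(shape α, rate β) prior, the Poisson likelihood is conjugate: the posterior is Gamma(α + ΣXᵢ, β + n).
Sum of counts S = 136 over n = 13 seconds.
Posterior: Gamma(α+S, β+n) = Gamma(5.69+136, 0.96+13) = Gamma(141.69, 13.96).
Var = α/β² = 141.69/13.96² = 0.7271.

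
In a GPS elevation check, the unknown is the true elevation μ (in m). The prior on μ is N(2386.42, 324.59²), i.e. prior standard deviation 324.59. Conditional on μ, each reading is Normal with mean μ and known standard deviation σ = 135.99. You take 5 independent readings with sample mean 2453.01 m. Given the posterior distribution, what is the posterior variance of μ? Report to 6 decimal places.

3573.216885

For Normal data with known variance σ², a Normal(μ₀, σ₀²) prior on μ is conjugate. Posterior precision = 1/σ₀² + n/σ²; posterior mean is the precision-weighted average of μ₀ and x̄.
σ₀² = 324.59² = 105358.6681, σ² = 135.99² = 18493.2801; σ² + n·σ₀² = 18493.2801 + 5·105358.6681 = 545286.6206.
Posterior precision = 1/σ₀² + n/σ² = 1/105358.6681 + 5/18493.2801 = (σ² + n·σ₀²)/(σ₀²σ²) = 545286.6206/(105358.6681·18493.2801); posterior variance σₙ² = σ₀²σ²/(σ² + n·σ₀²) = 105358.6681·18493.2801/545286.6206 = 3573.216885.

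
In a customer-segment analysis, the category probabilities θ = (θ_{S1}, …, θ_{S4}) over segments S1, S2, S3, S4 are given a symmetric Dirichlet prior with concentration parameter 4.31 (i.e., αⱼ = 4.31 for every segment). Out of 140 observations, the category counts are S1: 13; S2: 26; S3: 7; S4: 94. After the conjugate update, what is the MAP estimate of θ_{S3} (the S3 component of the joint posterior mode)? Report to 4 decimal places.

The Dirichlet prior is conjugate to the Multinomial likelihood: each posterior αⱼ = prior αⱼ + observed count nⱼ.
Posterior concentration: (17.31, 30.31, 11.31, 98.31), total = 157.24.
Joint mode component: (α_{S3}−1)/(Σα−K) = 10.31/153.24 = 0.0673.

0.0673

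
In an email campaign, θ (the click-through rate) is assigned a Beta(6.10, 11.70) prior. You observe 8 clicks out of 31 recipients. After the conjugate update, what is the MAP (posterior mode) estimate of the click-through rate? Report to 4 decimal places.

0.2799

The Beta prior is conjugate to a Binomial/Bernoulli likelihood; the update adds successes to α and failures to β.
Posterior: Beta(α+k, β+n−k) = Beta(6.10+8, 11.70+23) = Beta(14.10, 34.70).
Mode of Beta(a,b) for a,b>1 is (a−1)/(a+b−2) = 13.10/46.80 = 0.2799.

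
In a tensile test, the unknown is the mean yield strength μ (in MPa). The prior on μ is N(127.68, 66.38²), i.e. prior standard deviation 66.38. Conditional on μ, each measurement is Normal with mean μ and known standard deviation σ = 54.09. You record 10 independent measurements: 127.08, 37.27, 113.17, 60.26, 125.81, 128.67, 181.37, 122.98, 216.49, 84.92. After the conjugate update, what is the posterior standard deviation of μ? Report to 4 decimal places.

For Normal data with known variance σ², a Normal(μ₀, σ₀²) prior on μ is conjugate. Posterior precision = 1/σ₀² + n/σ²; posterior mean is the precision-weighted average of μ₀ and x̄.
σ₀² = 66.38² = 4406.3044, σ² = 54.09² = 2925.7281; σ² + n·σ₀² = 2925.7281 + 10·4406.3044 = 46988.7721.
Posterior precision = 1/σ₀² + n/σ² = 1/4406.3044 + 10/2925.7281 = (σ² + n·σ₀²)/(σ₀²σ²) = 46988.7721/(4406.3044·2925.7281); posterior variance σₙ² = σ₀²σ²/(σ² + n·σ₀²) = 4406.3044·2925.7281/46988.7721 = 274.355937.
Posterior SD = √σₙ² = √(4406.3044·2925.7281/46988.7721) = 16.5637.

16.5637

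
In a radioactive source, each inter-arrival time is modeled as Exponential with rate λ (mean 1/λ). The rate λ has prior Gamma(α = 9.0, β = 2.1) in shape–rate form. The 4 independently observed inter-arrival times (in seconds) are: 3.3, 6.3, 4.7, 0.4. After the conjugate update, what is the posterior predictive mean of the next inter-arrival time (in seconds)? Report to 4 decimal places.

1.4000

With a Gamma(shape α, rate β) prior on the exponential rate λ, the posterior after n observations with total T = Σxᵢ is Gamma(α+n, β+T).
Sum of observations T = 14.7 seconds; n = 4.
Posterior: Gamma(9.0+4, 2.1+14.7) = Gamma(13.0, 16.8).
The predictive distribution for the next observation is Lomax; its mean is β/(α−1) = 16.8/12.0 = 1.4000.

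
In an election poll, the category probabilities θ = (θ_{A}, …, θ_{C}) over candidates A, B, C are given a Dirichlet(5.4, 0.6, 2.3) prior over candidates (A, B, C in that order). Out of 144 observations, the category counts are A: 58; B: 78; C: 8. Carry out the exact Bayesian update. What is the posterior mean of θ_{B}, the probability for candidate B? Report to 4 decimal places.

0.5161

The Dirichlet prior is conjugate to the Multinomial likelihood: each posterior αⱼ = prior αⱼ + observed count nⱼ.
Posterior concentration: (63.4, 78.6, 10.3), total = 152.3.
E[θ_{B}|data] = α_{B}/Σα = 78.6/152.3 = 0.5161.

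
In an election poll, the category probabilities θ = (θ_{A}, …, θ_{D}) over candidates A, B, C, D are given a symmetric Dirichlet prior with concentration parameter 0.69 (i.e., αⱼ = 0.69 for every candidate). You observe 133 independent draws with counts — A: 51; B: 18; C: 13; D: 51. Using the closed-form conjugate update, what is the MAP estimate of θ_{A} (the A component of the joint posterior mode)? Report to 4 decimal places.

0.3847

The Dirichlet prior is conjugate to the Multinomial likelihood: each posterior αⱼ = prior αⱼ + observed count nⱼ.
Posterior concentration: (51.69, 18.69, 13.69, 51.69), total = 135.76.
Joint mode component: (α_{A}−1)/(Σα−K) = 50.69/131.76 = 0.3847.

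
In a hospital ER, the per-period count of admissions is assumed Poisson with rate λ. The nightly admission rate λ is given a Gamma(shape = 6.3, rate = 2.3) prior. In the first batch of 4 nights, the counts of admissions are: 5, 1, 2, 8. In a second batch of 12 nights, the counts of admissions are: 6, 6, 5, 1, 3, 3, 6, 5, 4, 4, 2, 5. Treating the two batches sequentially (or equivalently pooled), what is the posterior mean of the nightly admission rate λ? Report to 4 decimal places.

With a Gamma(shape α, rate β) prior, the Poisson likelihood is conjugate: the posterior is Gamma(α + ΣXᵢ, β + n).
Batch 1: sum of counts S = 16 over n = 4 nights.
After batch 1: Gamma(α+S, β+n) = Gamma(6.3+16, 2.3+4) = Gamma(22.3, 6.3).
Batch 2: sum of counts S = 50 over n = 12 nights.
After batch 2: Gamma(α+S, β+n) = Gamma(22.3+50, 6.3+12) = Gamma(72.3, 18.3).
Posterior mean = α/β = 72.3/18.3 = 3.9508.

3.9508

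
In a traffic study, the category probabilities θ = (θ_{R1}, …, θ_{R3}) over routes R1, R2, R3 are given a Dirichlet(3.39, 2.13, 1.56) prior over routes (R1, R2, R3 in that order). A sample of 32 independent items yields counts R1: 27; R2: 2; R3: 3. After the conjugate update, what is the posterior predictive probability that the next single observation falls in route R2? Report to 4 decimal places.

The Dirichlet prior is conjugate to the Multinomial likelihood: each posterior αⱼ = prior αⱼ + observed count nⱼ.
Posterior concentration: (30.39, 4.13, 4.56), total = 39.08.
P(next = R2 | data) = α_{R2}/Σα = 0.1057.

0.1057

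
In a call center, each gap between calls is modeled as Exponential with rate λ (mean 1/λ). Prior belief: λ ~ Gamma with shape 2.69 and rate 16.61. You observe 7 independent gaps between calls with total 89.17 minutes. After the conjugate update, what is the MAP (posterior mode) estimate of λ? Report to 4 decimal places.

With a Gamma(shape α, rate β) prior on the exponential rate λ, the posterior after n observations with total T = Σxᵢ is Gamma(α+n, β+T).
Posterior: Gamma(2.69+7, 16.61+89.17) = Gamma(9.69, 105.78).
Mode = (α−1)/β = 0.0822.

0.0822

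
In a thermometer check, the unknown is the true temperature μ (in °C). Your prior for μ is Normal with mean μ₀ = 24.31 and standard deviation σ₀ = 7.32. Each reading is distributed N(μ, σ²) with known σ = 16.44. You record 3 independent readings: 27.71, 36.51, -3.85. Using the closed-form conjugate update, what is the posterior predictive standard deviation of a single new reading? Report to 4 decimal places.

For Normal data with known variance σ², a Normal(μ₀, σ₀²) prior on μ is conjugate. Posterior precision = 1/σ₀² + n/σ²; posterior mean is the precision-weighted average of μ₀ and x̄.
σ₀² = 7.32² = 53.5824, σ² = 16.44² = 270.2736; σ² + n·σ₀² = 270.2736 + 3·53.5824 = 431.0208.
Posterior precision = 1/σ₀² + n/σ² = 1/53.5824 + 3/270.2736 = (σ² + n·σ₀²)/(σ₀²σ²) = 431.0208/(53.5824·270.2736); posterior variance σₙ² = σ₀²σ²/(σ² + n·σ₀²) = 53.5824·270.2736/431.0208 = 33.599093.
Predictive variance for one new observation = σₙ² + σ² = 53.5824·270.2736/431.0208 + 270.2736 = σ²·(σ₀² + 431.0208)/431.0208 = 270.2736·484.6032/431.0208 = 303.872693; SD = √(270.2736·484.6032/431.0208) = 17.4319.

17.4319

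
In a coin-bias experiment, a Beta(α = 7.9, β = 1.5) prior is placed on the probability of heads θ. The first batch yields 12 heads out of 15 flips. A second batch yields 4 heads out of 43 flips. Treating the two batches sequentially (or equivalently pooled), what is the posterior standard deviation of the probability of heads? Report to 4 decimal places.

The Beta prior is conjugate to a Binomial/Bernoulli likelihood; the update adds successes to α and failures to β.
After batch 1: Beta(7.9+12, 1.5+3) = Beta(19.9, 4.5).
After batch 2: Beta(19.9+4, 4.5+39) = Beta(23.9, 43.5).
Var = αβ/((α+β)²(α+β+1)) = 23.9·43.5/(67.4²·68.4) = 0.00334589; SD = √0.00334589 = 0.0578.

0.0578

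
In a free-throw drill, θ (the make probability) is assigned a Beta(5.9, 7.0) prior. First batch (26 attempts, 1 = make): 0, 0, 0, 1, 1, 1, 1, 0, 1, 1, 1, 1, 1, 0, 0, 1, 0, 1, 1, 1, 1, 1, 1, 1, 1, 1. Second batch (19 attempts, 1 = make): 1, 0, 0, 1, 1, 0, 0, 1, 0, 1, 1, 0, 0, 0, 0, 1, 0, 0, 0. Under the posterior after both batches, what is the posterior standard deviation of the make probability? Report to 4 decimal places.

The Beta prior is conjugate to a Binomial/Bernoulli likelihood; the update adds successes to α and failures to β.
After batch 1: Beta(5.9+19, 7.0+7) = Beta(24.9, 14.0).
After batch 2: Beta(24.9+7, 14.0+12) = Beta(31.9, 26.0).
Var = αβ/((α+β)²(α+β+1)) = 31.9·26.0/(57.9²·58.9) = 0.00420041; SD = √0.00420041 = 0.0648.

0.0648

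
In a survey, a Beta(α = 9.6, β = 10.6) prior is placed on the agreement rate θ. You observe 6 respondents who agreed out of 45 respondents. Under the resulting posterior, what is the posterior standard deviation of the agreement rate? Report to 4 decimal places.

The Beta prior is conjugate to a Binomial/Bernoulli likelihood; the update adds successes to α and failures to β.
Posterior: Beta(α+k, β+n−k) = Beta(9.6+6, 10.6+39) = Beta(15.6, 49.6).
Var = αβ/((α+β)²(α+β+1)) = 15.6·49.6/(65.2²·66.2) = 0.00274950; SD = √0.00274950 = 0.0524.

0.0524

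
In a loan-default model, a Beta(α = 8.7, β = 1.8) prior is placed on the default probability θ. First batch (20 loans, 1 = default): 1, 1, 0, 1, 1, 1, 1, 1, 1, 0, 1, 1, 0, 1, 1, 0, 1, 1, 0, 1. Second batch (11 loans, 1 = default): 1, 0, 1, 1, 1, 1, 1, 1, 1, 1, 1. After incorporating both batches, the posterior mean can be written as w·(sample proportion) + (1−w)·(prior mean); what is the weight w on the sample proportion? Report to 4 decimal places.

The Beta prior is conjugate to a Binomial/Bernoulli likelihood; the update adds successes to α and failures to β.
Total number of loans: n = 20 + 11 = 31.
Posterior mean = (α₀+k)/(α₀+β₀+n) = [n/(α₀+β₀+n)]·(k/n) + [(α₀+β₀)/(α₀+β₀+n)]·α₀/(α₀+β₀), so only n and the prior enter the weight.
The weight on the data is w = n/(α₀+β₀+n) = 31/(8.7+1.8+31) = 31/41.5 = 0.7470.

0.7470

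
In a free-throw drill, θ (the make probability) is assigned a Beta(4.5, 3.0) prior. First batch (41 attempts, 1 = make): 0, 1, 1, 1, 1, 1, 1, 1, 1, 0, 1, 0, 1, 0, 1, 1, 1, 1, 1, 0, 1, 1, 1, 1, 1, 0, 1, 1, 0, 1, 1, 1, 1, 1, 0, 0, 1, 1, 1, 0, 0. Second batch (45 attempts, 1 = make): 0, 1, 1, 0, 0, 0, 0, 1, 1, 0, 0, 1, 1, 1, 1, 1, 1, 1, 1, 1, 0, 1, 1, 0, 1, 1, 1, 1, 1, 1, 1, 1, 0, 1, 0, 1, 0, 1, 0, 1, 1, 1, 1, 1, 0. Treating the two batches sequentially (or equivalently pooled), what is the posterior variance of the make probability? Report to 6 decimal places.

0.002220

The Beta prior is conjugate to a Binomial/Bernoulli likelihood; the update adds successes to α and failures to β.
After batch 1: Beta(4.5+30, 3.0+11) = Beta(34.5, 14.0).
After batch 2: Beta(34.5+31, 14.0+14) = Beta(65.5, 28.0).
Var = αβ/((α+β)²(α+β+1)) = 65.5·28.0/(93.5²·94.5) = 0.002220.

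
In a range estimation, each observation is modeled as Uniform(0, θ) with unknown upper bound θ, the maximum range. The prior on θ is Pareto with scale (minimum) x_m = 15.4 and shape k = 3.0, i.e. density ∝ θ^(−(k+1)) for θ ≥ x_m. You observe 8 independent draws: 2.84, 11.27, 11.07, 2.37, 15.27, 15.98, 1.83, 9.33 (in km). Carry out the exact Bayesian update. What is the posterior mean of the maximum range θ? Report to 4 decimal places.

A Pareto(scale x_m, shape k) prior on the upper bound θ of Uniform(0, θ) is conjugate: posterior is Pareto(max(x_m, max xᵢ), k + n).
Sample maximum = 15.98; prior scale x_m = 15.4 → posterior scale = max = 15.98.
Posterior shape = 3.0 + 8 = 11.0.
E[θ|data] = k·x_m/(k−1) = 11.0·15.98/10.0 = 17.5780.

17.5780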